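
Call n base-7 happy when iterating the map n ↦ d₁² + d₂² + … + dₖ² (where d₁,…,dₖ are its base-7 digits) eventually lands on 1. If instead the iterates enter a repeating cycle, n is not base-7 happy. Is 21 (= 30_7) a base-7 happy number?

21 = (3,0)_7 → 3² + 0² = 9 + 0 = 9
9 = (1,2)_7 → 1² + 2² = 1 + 4 = 5
5 = (5)_7 → 5² = 25
25 = (3,4)_7 → 3² + 4² = 9 + 16 = 25  — 25 already seen; the sequence cycles without reaching 1.

not base-7 happy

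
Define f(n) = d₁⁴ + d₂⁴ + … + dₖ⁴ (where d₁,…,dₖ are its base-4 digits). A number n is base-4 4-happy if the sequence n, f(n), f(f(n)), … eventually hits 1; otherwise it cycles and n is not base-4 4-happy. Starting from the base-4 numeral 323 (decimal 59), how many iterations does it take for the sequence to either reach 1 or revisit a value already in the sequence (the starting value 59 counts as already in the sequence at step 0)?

59 = (3,2,3)_4 → 3⁴ + 2⁴ + 3⁴ = 178
178 = (2,3,0,2)_4 → 2⁴ + 3⁴ + 0⁴ + 2⁴ = 113
113 = (1,3,0,1)_4 → 1⁴ + 3⁴ + 0⁴ + 1⁴ = 83
83 = (1,1,0,3)_4 → 1⁴ + 1⁴ + 0⁴ + 3⁴ = 83  — 83 repeats.
That took 4 steps.

4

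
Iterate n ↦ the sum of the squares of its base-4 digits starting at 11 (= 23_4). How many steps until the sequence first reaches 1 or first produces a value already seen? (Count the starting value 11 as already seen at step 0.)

11 = (2,3)_4 → 13
13 = (3,1)_4 → 10
10 = (2,2)_4 → 8
8 = (2,0)_4 → 4
4 = (1,0)_4 → 1  — reached 1.
That took 5 steps.

5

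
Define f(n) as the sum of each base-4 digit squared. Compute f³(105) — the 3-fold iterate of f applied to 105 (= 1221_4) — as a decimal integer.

105 = (1,2,2,1)_4 → 1² + 2² + 2² + 1² = 1 + 4 + 4 + 1 = 10
10 = (2,2)_4 → 2² + 2² = 4 + 4 = 8
8 = (2,0)_4 → 2² + 0² = 4 + 0 = 4

4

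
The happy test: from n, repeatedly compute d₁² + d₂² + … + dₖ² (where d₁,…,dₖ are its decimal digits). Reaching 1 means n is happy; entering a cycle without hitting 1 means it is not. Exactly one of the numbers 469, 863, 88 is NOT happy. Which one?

88

469: 469 → 133 → 19 → 82 → 68 → 100 → 1  — reaches 1 (happy)
863: 863 → 109 → 82 → 68 → 100 → 1  — reaches 1 (happy)
88: 88 → 128 → 69 → 117 → 51 → 26 → 40 → 16 → 37 → 58 → 89 → 145 → 42 → 20 → 4 → 16  — repeats 16 (not happy)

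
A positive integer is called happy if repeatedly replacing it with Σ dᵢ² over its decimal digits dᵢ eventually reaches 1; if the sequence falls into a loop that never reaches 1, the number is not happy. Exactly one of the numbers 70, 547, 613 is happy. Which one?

70

70: 70 → 49 → 97 → 130 → 10 → 1  — reaches 1 (happy)
547: 547 → 90 → 81 → 65 → 61 → 37 → 58 → 89 → 145 → 42 → 20 → 4 → 16 → 37  — repeats 37 (not happy)
613: 613 → 46 → 52 → 29 → 85 → 89 → 145 → 42 → 20 → 4 → 16 → 37 → 58 → 89  — repeats 89 (not happy)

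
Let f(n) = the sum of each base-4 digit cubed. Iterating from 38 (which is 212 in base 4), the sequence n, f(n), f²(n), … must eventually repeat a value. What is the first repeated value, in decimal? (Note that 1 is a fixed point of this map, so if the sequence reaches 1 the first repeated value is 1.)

8

38 = (2,1,2)_4 → 2³ + 1³ + 2³ = 17
17 = (1,0,1)_4 → 1³ + 0³ + 1³ = 2
2 = (2)_4 → 2³ = 8
8 = (2,0)_4 → 2³ + 0³ = 8  — 8 already appeared earlier.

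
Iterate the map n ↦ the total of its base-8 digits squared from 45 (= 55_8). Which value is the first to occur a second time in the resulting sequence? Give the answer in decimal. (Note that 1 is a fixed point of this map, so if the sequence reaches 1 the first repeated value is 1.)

25

45 = (5,5)_8 → 5² + 5² = 25 + 25 = 50
50 = (6,2)_8 → 6² + 2² = 36 + 4 = 40
40 = (5,0)_8 → 5² + 0² = 25 + 0 = 25
25 = (3,1)_8 → 3² + 1² = 9 + 1 = 10
10 = (1,2)_8 → 1² + 2² = 1 + 4 = 5
5 = (5)_8 → 5² = 25  — 25 already appeared earlier.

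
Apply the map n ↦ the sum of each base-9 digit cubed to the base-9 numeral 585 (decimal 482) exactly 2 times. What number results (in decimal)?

482 = (5,8,5)_9 → 5³ + 8³ + 5³ = 762
762 = (1,0,3,6)_9 → 1³ + 0³ + 3³ + 6³ = 244

244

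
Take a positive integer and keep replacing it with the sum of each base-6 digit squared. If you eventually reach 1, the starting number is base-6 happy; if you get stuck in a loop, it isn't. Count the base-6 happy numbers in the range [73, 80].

1

73: 73 → 5 → 25 → 17 → 29 → 41 → 26 → 20 → 13 → 5  — not base-6 happy
74: 74 → 8 → 5 → 25 → 17 → 29 → 41 → 26 → 20 → 13 → 5  — not base-6 happy
75: 75 → 13 → 5 → 25 → 17 → 29 → 41 → 26 → 20 → 13  — not base-6 happy
76: 76 → 20 → 13 → 5 → 25 → 17 → 29 → 41 → 26 → 20  — not base-6 happy
77: 77 → 29 → 41 → 26 → 20 → 13 → 5 → 25 → 17 → 29  — not base-6 happy
78: 78 → 5 → 25 → 17 → 29 → 41 → 26 → 20 → 13 → 5  — not base-6 happy
79: 79 → 6 → 1  — base-6 happy
80: 80 → 9 → 10 → 17 → 29 → 41 → 26 → 20 → 13 → 5 → 25 → 17  — not base-6 happy
base-6 happy: 79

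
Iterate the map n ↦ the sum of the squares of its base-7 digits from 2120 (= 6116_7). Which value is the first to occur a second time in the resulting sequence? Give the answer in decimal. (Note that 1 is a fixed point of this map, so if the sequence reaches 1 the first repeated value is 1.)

2120 = (6,1,1,6)_7 → 6² + 1² + 1² + 6² = 74
74 = (1,3,4)_7 → 1² + 3² + 4² = 26
26 = (3,5)_7 → 3² + 5² = 34
34 = (4,6)_7 → 4² + 6² = 52
52 = (1,0,3)_7 → 1² + 0² + 3² = 10
10 = (1,3)_7 → 1² + 3² = 10  — 10 already appeared earlier.

10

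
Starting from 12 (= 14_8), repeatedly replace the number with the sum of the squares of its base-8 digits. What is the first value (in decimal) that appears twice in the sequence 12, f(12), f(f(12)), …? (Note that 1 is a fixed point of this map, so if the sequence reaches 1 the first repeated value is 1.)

5

12 = (1,4)_8 → 1² + 4² = 1 + 16 = 17
17 = (2,1)_8 → 2² + 1² = 4 + 1 = 5
5 = (5)_8 → 5² = 25
25 = (3,1)_8 → 3² + 1² = 9 + 1 = 10
10 = (1,2)_8 → 1² + 2² = 1 + 4 = 5  — 5 already appeared earlier.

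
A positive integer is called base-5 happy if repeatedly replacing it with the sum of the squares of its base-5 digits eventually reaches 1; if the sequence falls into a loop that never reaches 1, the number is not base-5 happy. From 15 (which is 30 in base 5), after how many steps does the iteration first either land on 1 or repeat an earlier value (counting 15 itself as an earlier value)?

4

15 = (3,0)_5 → 3² + 0² = 9 + 0 = 9
9 = (1,4)_5 → 1² + 4² = 1 + 16 = 17
17 = (3,2)_5 → 3² + 2² = 9 + 4 = 13
13 = (2,3)_5 → 2² + 3² = 4 + 9 = 13  — 13 repeats.
That took 4 steps.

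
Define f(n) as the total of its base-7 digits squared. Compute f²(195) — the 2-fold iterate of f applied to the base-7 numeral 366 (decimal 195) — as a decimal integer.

195 = (3,6,6)_7 → 3² + 6² + 6² = 9 + 36 + 36 = 81
81 = (1,4,4)_7 → 1² + 4² + 4² = 1 + 16 + 16 = 33

33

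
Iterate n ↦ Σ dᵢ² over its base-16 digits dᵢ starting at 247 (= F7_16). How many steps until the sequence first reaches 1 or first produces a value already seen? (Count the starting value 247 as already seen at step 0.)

9

247 = (15,7)_16 → 15² + 7² = 274
274 = (1,1,2)_16 → 1² + 1² + 2² = 6
6 = (6)_16 → 6² = 36
36 = (2,4)_16 → 2² + 4² = 20
20 = (1,4)_16 → 1² + 4² = 17
17 = (1,1)_16 → 1² + 1² = 2
2 = (2)_16 → 2² = 4
4 = (4)_16 → 4² = 16
16 = (1,0)_16 → 1² + 0² = 1  — reached 1.
That took 9 steps.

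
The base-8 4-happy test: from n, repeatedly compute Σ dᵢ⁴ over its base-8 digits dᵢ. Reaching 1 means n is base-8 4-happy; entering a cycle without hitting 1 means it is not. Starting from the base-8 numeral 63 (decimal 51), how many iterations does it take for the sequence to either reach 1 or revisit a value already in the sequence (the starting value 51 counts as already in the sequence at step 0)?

51 = (6,3)_8 → 1377
1377 = (2,5,4,1)_8 → 898
898 = (1,6,0,2)_8 → 1313
1313 = (2,4,4,1)_8 → 529
529 = (1,0,2,1)_8 → 18
18 = (2,2)_8 → 32
32 = (4,0)_8 → 256
256 = (4,0,0)_8 → 256  — 256 repeats.
That took 8 steps.

8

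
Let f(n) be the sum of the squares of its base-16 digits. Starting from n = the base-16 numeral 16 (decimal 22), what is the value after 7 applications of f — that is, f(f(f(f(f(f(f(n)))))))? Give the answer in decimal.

181

22 = (1,6)_16 → 1² + 6² = 37
37 = (2,5)_16 → 2² + 5² = 29
29 = (1,13)_16 → 1² + 13² = 170
170 = (10,10)_16 → 10² + 10² = 200
200 = (12,8)_16 → 12² + 8² = 208
208 = (13,0)_16 → 13² + 0² = 169
169 = (10,9)_16 → 10² + 9² = 181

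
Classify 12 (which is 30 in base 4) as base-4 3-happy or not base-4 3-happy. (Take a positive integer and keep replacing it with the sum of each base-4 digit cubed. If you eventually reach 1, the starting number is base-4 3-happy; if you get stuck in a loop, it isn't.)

12 = (3,0)_4 → 27
27 = (1,2,3)_4 → 36
36 = (2,1,0)_4 → 9
9 = (2,1)_4 → 9  — 9 already seen; the sequence cycles without reaching 1.

not base-4 3-happy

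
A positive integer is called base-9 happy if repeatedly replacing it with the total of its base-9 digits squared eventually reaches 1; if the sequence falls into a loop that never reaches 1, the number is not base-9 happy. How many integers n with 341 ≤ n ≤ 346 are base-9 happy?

341: 341 → 81 → 1  — base-9 happy
342: 342 → 20 → 8 → 64 → 50 → 50  — not base-9 happy
343: 343 → 21 → 13 → 17 → 65 → 53 → 89 → 65  — not base-9 happy
344: 344 → 24 → 40 → 32 → 34 → 58 → 52 → 74 → 68 → 74  — not base-9 happy
345: 345 → 29 → 13 → 17 → 65 → 53 → 89 → 65  — not base-9 happy
346: 346 → 36 → 16 → 50 → 50  — not base-9 happy
base-9 happy: 341

1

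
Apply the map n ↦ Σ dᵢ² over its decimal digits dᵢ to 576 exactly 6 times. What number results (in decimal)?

576 → 5² + 7² + 6² = 110
110 → 1² + 1² + 0² = 2
2 → 2² = 4
4 → 4² = 16
16 → 1² + 6² = 37
37 → 3² + 7² = 58

58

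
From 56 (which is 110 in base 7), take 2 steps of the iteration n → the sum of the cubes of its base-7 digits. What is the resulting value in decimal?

56 = (1,1,0)_7 → 1³ + 1³ + 0³ = 2
2 = (2)_7 → 2³ = 8

8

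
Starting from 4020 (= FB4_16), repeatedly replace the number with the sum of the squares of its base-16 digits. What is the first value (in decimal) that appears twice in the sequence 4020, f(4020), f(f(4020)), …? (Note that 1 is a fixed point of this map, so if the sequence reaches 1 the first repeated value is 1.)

169

4020 = (15,11,4)_16 → 15² + 11² + 4² = 362
362 = (1,6,10)_16 → 1² + 6² + 10² = 137
137 = (8,9)_16 → 8² + 9² = 145
145 = (9,1)_16 → 9² + 1² = 82
82 = (5,2)_16 → 5² + 2² = 29
29 = (1,13)_16 → 1² + 13² = 170
170 = (10,10)_16 → 10² + 10² = 200
200 = (12,8)_16 → 12² + 8² = 208
208 = (13,0)_16 → 13² + 0² = 169
169 = (10,9)_16 → 10² + 9² = 181
181 = (11,5)_16 → 11² + 5² = 146
146 = (9,2)_16 → 9² + 2² = 85
85 = (5,5)_16 → 5² + 5² = 50
50 = (3,2)_16 → 3² + 2² = 13
13 = (13)_16 → 13² = 169  — 169 already appeared earlier.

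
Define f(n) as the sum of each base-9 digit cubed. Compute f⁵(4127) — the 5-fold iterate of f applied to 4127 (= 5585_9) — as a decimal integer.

127

4127 = (5,5,8,5)_9 → 5³ + 5³ + 8³ + 5³ = 125 + 125 + 512 + 125 = 887
887 = (1,1,8,5)_9 → 1³ + 1³ + 8³ + 5³ = 1 + 1 + 512 + 125 = 639
639 = (7,8,0)_9 → 7³ + 8³ + 0³ = 343 + 512 + 0 = 855
855 = (1,1,5,0)_9 → 1³ + 1³ + 5³ + 0³ = 1 + 1 + 125 + 0 = 127
127 = (1,5,1)_9 → 1³ + 5³ + 1³ = 1 + 125 + 1 = 127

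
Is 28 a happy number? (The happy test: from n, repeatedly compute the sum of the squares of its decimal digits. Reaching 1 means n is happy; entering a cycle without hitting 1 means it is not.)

28 → 2² + 8² = 4 + 64 = 68
68 → 6² + 8² = 36 + 64 = 100
100 → 1² + 0² + 0² = 1 + 0 + 0 = 1  — reached 1.

happy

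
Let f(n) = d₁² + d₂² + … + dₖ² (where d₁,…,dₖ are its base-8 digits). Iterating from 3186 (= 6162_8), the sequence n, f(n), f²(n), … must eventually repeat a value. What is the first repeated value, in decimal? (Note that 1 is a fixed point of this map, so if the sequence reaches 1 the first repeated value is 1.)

3186 = (6,1,6,2)_8 → 77
77 = (1,1,5)_8 → 27
27 = (3,3)_8 → 18
18 = (2,2)_8 → 8
8 = (1,0)_8 → 1  — reached the fixed point 1.
1 → 1, so 1 is the first repeated value.

1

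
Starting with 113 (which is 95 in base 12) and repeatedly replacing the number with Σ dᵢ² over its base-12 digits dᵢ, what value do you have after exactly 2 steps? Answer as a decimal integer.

113 = (9,5)_12 → 106
106 = (8,10)_12 → 164

164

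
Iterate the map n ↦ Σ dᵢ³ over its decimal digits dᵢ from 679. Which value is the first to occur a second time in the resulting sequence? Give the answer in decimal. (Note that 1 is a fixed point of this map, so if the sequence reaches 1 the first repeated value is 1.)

55

679 → 6³ + 7³ + 9³ = 216 + 343 + 729 = 1288
1288 → 1³ + 2³ + 8³ + 8³ = 1 + 8 + 512 + 512 = 1033
1033 → 1³ + 0³ + 3³ + 3³ = 1 + 0 + 27 + 27 = 55
55 → 5³ + 5³ = 125 + 125 = 250
250 → 2³ + 5³ + 0³ = 8 + 125 + 0 = 133
133 → 1³ + 3³ + 3³ = 1 + 27 + 27 = 55  — 55 already appeared earlier.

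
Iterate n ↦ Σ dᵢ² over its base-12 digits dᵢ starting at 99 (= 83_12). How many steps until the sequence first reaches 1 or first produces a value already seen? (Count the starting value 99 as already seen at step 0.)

6

99 = (8,3)_12 → 8² + 3² = 64 + 9 = 73
73 = (6,1)_12 → 6² + 1² = 36 + 1 = 37
37 = (3,1)_12 → 3² + 1² = 9 + 1 = 10
10 = (10)_12 → 10² = 100
100 = (8,4)_12 → 8² + 4² = 64 + 16 = 80
80 = (6,8)_12 → 6² + 8² = 36 + 64 = 100  — 100 repeats.
That took 6 steps.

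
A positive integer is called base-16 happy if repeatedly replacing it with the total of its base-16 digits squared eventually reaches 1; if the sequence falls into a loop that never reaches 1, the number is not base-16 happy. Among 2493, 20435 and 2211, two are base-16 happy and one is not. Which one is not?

2493: 2493 → 371 → 59 → 130 → 68 → 32 → 4 → 16 → 1  — reaches 1 (base-16 happy)
20435: 20435 → 419 → 110 → 232 → 260 → 17 → 2 → 4 → 16 → 1  — reaches 1 (base-16 happy)
2211: 2211 → 173 → 269 → 170 → 200 → 208 → 169 → 181 → 146 → 85 → 50 → 13 → 169  — repeats 169 (not base-16 happy)

2211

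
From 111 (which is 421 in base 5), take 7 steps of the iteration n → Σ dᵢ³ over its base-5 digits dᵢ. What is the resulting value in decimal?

111 = (4,2,1)_5 → 73
73 = (2,4,3)_5 → 99
99 = (3,4,4)_5 → 155
155 = (1,1,1,0)_5 → 3
3 = (3)_5 → 27
27 = (1,0,2)_5 → 9
9 = (1,4)_5 → 65

65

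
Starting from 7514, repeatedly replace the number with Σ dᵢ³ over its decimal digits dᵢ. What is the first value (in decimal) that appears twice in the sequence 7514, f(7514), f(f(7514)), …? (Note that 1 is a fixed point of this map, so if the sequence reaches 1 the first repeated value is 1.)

7514 → 7³ + 5³ + 1³ + 4³ = 343 + 125 + 1 + 64 = 533
533 → 5³ + 3³ + 3³ = 125 + 27 + 27 = 179
179 → 1³ + 7³ + 9³ = 1 + 343 + 729 = 1073
1073 → 1³ + 0³ + 7³ + 3³ = 1 + 0 + 343 + 27 = 371
371 → 3³ + 7³ + 1³ = 27 + 343 + 1 = 371  — 371 already appeared earlier.

371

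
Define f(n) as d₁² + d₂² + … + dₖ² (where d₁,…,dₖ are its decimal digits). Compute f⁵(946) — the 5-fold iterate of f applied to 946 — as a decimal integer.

100

946 → 133
133 → 19
19 → 82
82 → 68
68 → 100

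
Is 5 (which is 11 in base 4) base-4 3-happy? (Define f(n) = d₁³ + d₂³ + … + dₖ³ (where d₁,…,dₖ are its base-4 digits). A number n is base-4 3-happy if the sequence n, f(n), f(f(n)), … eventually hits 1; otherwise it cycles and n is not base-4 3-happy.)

5 = (1,1)_4 → 1³ + 1³ = 2
2 = (2)_4 → 2³ = 8
8 = (2,0)_4 → 2³ + 0³ = 8  — 8 already seen; the sequence cycles without reaching 1.

not base-4 3-happy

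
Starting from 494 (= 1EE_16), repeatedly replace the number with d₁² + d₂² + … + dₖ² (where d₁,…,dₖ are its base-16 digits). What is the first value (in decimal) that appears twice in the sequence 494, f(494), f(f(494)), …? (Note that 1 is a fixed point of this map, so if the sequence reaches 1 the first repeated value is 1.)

146

494 = (1,14,14)_16 → 1² + 14² + 14² = 1 + 196 + 196 = 393
393 = (1,8,9)_16 → 1² + 8² + 9² = 1 + 64 + 81 = 146
146 = (9,2)_16 → 9² + 2² = 81 + 4 = 85
85 = (5,5)_16 → 5² + 5² = 25 + 25 = 50
50 = (3,2)_16 → 3² + 2² = 9 + 4 = 13
13 = (13)_16 → 13² = 169
169 = (10,9)_16 → 10² + 9² = 100 + 81 = 181
181 = (11,5)_16 → 11² + 5² = 121 + 25 = 146  — 146 already appeared earlier.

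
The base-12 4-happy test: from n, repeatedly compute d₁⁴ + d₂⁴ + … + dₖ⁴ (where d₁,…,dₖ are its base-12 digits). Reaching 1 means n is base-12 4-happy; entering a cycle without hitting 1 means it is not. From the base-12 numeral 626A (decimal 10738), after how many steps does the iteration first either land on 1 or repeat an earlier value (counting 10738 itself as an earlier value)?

13

10738 = (6,2,6,10)_12 → 6⁴ + 2⁴ + 6⁴ + 10⁴ = 1296 + 16 + 1296 + 10000 = 12608
12608 = (7,3,6,8)_12 → 7⁴ + 3⁴ + 6⁴ + 8⁴ = 2401 + 81 + 1296 + 4096 = 7874
7874 = (4,6,8,2)_12 → 4⁴ + 6⁴ + 8⁴ + 2⁴ = 256 + 1296 + 4096 + 16 = 5664
5664 = (3,3,4,0)_12 → 3⁴ + 3⁴ + 4⁴ + 0⁴ = 81 + 81 + 256 + 0 = 418
418 = (2,10,10)_12 → 2⁴ + 10⁴ + 10⁴ = 16 + 10000 + 10000 = 20016
20016 = (11,7,0,0)_12 → 11⁴ + 7⁴ + 0⁴ + 0⁴ = 14641 + 2401 + 0 + 0 = 17042
17042 = (9,10,4,2)_12 → 9⁴ + 10⁴ + 4⁴ + 2⁴ = 6561 + 10000 + 256 + 16 = 16833
16833 = (9,8,10,9)_12 → 9⁴ + 8⁴ + 10⁴ + 9⁴ = 6561 + 4096 + 10000 + 6561 = 27218
27218 = (1,3,9,0,2)_12 → 1⁴ + 3⁴ + 9⁴ + 0⁴ + 2⁴ = 1 + 81 + 6561 + 0 + 16 = 6659
6659 = (3,10,2,11)_12 → 3⁴ + 10⁴ + 2⁴ + 11⁴ = 81 + 10000 + 16 + 14641 = 24738
24738 = (1,2,3,9,6)_12 → 1⁴ + 2⁴ + 3⁴ + 9⁴ + 6⁴ = 1 + 16 + 81 + 6561 + 1296 = 7955
7955 = (4,7,2,11)_12 → 4⁴ + 7⁴ + 2⁴ + 11⁴ = 256 + 2401 + 16 + 14641 = 17314
17314 = (10,0,2,10)_12 → 10⁴ + 0⁴ + 2⁴ + 10⁴ = 10000 + 0 + 16 + 10000 = 20016  — 20016 repeats.
That took 13 steps.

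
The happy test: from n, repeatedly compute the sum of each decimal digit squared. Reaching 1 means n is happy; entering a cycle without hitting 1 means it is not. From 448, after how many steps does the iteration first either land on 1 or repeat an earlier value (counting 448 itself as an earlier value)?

14

448 → 4² + 4² + 8² = 96
96 → 9² + 6² = 117
117 → 1² + 1² + 7² = 51
51 → 5² + 1² = 26
26 → 2² + 6² = 40
40 → 4² + 0² = 16
16 → 1² + 6² = 37
37 → 3² + 7² = 58
58 → 5² + 8² = 89
89 → 8² + 9² = 145
145 → 1² + 4² + 5² = 42
42 → 4² + 2² = 20
20 → 2² + 0² = 4
4 → 4² = 16  — 16 repeats.
That took 14 steps.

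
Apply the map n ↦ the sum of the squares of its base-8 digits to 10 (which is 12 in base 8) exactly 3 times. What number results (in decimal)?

10

10 = (1,2)_8 → 1² + 2² = 5
5 = (5)_8 → 5² = 25
25 = (3,1)_8 → 3² + 1² = 10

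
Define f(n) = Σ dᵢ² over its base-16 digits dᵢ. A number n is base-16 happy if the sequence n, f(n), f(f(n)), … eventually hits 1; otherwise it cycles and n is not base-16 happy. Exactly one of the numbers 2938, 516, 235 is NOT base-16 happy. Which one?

2938

2938: 2938 → 270 → 197 → 169 → 181 → 146 → 85 → 50 → 13 → 169  — repeats 169 (not base-16 happy)
516: 516 → 20 → 17 → 2 → 4 → 16 → 1  — reaches 1 (base-16 happy)
235: 235 → 317 → 179 → 130 → 68 → 32 → 4 → 16 → 1  — reaches 1 (base-16 happy)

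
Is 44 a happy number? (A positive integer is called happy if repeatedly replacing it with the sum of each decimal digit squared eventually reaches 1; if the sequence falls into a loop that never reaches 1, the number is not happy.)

happy

44 → 32
32 → 13
13 → 10
10 → 1  — reached 1.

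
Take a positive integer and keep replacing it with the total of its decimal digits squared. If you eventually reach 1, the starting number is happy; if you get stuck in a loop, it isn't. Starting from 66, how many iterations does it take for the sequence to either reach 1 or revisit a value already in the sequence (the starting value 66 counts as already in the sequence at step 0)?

66 → 6² + 6² = 72
72 → 7² + 2² = 53
53 → 5² + 3² = 34
34 → 3² + 4² = 25
25 → 2² + 5² = 29
29 → 2² + 9² = 85
85 → 8² + 5² = 89
89 → 8² + 9² = 145
145 → 1² + 4² + 5² = 42
42 → 4² + 2² = 20
20 → 2² + 0² = 4
4 → 4² = 16
16 → 1² + 6² = 37
37 → 3² + 7² = 58
58 → 5² + 8² = 89  — 89 repeats.
That took 15 steps.

15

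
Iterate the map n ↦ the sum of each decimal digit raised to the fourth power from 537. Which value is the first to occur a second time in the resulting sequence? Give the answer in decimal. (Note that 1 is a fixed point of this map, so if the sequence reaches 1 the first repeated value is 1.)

8208

537 → 3107
3107 → 2483
2483 → 4449
4449 → 7329
7329 → 9059
9059 → 13747
13747 → 5140
5140 → 882
882 → 8208
8208 → 8208  — 8208 already appeared earlier.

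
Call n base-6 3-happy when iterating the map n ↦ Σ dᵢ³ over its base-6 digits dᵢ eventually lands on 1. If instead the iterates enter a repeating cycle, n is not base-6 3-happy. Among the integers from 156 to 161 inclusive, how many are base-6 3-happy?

156: 156 → 72 → 8 → 9 → 28 → 128 → 62 → 73 → 9  — not base-6 3-happy
157: 157 → 73 → 9 → 28 → 128 → 62 → 73  — not base-6 3-happy
158: 158 → 80 → 17 → 133 → 92 → 43 → 3 → 27 → 91 → 36 → 1  — base-6 3-happy
159: 159 → 99 → 99  — not base-6 3-happy
160: 160 → 136 → 155 → 190 → 190  — not base-6 3-happy
161: 161 → 197 → 258 → 3 → 27 → 91 → 36 → 1  — base-6 3-happy
base-6 3-happy: 158, 161

2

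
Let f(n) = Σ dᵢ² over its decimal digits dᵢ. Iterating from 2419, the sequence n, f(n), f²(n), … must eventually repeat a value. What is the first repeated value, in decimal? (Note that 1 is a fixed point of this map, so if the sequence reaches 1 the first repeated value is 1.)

89

2419 → 2² + 4² + 1² + 9² = 4 + 16 + 1 + 81 = 102
102 → 1² + 0² + 2² = 1 + 0 + 4 = 5
5 → 5² = 25
25 → 2² + 5² = 4 + 25 = 29
29 → 2² + 9² = 4 + 81 = 85
85 → 8² + 5² = 64 + 25 = 89
89 → 8² + 9² = 64 + 81 = 145
145 → 1² + 4² + 5² = 1 + 16 + 25 = 42
42 → 4² + 2² = 16 + 4 = 20
20 → 2² + 0² = 4 + 0 = 4
4 → 4² = 16
16 → 1² + 6² = 1 + 36 = 37
37 → 3² + 7² = 9 + 49 = 58
58 → 5² + 8² = 25 + 64 = 89  — 89 already appeared earlier.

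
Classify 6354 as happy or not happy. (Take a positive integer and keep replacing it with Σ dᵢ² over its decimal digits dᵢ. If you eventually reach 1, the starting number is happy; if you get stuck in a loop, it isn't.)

happy

6354 → 6² + 3² + 5² + 4² = 86
86 → 8² + 6² = 100
100 → 1² + 0² + 0² = 1  — reached 1.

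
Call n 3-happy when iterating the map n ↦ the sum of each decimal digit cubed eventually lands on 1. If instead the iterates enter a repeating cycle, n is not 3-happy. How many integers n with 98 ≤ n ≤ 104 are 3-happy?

98: 98 → 1241 → 74 → 407 → 407  (repeats 407)
99: 99 → 1458 → 702 → 351 → 153 → 153  (repeats 153)
100: 100 → 1  (reaches 1)
101: 101 → 2 → 8 → 512 → 134 → 92 → 737 → 713 → 371 → 371  (repeats 371)
102: 102 → 9 → 729 → 1080 → 513 → 153 → 153  (repeats 153)
103: 103 → 28 → 520 → 133 → 55 → 250 → 133  (repeats 133)
104: 104 → 65 → 341 → 92 → 737 → 713 → 371 → 371  (repeats 371)
3-happy: 100

1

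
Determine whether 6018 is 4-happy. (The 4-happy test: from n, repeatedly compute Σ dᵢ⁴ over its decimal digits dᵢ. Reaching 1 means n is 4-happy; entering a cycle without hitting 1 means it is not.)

not 4-happy

6018 → 6⁴ + 0⁴ + 1⁴ + 8⁴ = 5393
5393 → 5⁴ + 3⁴ + 9⁴ + 3⁴ = 7348
7348 → 7⁴ + 3⁴ + 4⁴ + 8⁴ = 6834
6834 → 6⁴ + 8⁴ + 3⁴ + 4⁴ = 5729
5729 → 5⁴ + 7⁴ + 2⁴ + 9⁴ = 9603
9603 → 9⁴ + 6⁴ + 0⁴ + 3⁴ = 7938
7938 → 7⁴ + 9⁴ + 3⁴ + 8⁴ = 13139
13139 → 1⁴ + 3⁴ + 1⁴ + 3⁴ + 9⁴ = 6725
6725 → 6⁴ + 7⁴ + 2⁴ + 5⁴ = 4338
4338 → 4⁴ + 3⁴ + 3⁴ + 8⁴ = 4514
4514 → 4⁴ + 5⁴ + 1⁴ + 4⁴ = 1138
1138 → 1⁴ + 1⁴ + 3⁴ + 8⁴ = 4179
4179 → 4⁴ + 1⁴ + 7⁴ + 9⁴ = 9219
9219 → 9⁴ + 2⁴ + 1⁴ + 9⁴ = 13139  — 13139 already seen; the sequence cycles without reaching 1.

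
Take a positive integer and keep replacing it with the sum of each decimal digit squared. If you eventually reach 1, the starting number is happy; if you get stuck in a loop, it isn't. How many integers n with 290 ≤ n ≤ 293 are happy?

290: 290 → 85 → 89 → 145 → 42 → 20 → 4 → 16 → 37 → 58 → 89  (repeats 89)
291: 291 → 86 → 100 → 1  (reaches 1)
292: 292 → 89 → 145 → 42 → 20 → 4 → 16 → 37 → 58 → 89  (repeats 89)
293: 293 → 94 → 97 → 130 → 10 → 1  (reaches 1)
happy: 291, 293

2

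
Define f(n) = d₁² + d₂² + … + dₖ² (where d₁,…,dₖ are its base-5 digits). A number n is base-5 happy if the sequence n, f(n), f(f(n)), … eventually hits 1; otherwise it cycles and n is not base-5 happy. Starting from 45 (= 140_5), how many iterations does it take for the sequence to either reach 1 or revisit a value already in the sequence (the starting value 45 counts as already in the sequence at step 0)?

3

45 = (1,4,0)_5 → 1² + 4² + 0² = 17
17 = (3,2)_5 → 3² + 2² = 13
13 = (2,3)_5 → 2² + 3² = 13  — 13 repeats.
That took 3 steps.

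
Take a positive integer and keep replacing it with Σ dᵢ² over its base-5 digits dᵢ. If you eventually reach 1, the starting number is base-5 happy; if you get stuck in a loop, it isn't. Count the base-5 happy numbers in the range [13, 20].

13: 13 → 13  (repeats 13)
14: 14 → 20 → 16 → 10 → 4 → 16  (repeats 16)
15: 15 → 9 → 17 → 13 → 13  (repeats 13)
16: 16 → 10 → 4 → 16  (repeats 16)
17: 17 → 13 → 13  (repeats 13)
18: 18 → 18  (repeats 18)
19: 19 → 25 → 1  (reaches 1)
20: 20 → 16 → 10 → 4 → 16  (repeats 16)
base-5 happy: 19

1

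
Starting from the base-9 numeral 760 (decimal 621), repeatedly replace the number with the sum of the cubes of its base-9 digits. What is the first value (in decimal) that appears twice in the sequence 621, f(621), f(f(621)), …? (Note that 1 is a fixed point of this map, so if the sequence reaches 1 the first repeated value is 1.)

621 = (7,6,0)_9 → 7³ + 6³ + 0³ = 559
559 = (6,8,1)_9 → 6³ + 8³ + 1³ = 729
729 = (1,0,0,0)_9 → 1³ + 0³ + 0³ + 0³ = 1  — reached the fixed point 1.
1 → 1, so 1 is the first repeated value.

1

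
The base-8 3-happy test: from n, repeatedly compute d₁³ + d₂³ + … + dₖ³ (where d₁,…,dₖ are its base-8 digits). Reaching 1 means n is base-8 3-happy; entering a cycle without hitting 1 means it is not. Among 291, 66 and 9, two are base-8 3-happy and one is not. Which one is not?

291: 291 → 155 → 62 → 559 → 469 → 476 → 434 → 440 → 559  — repeats 559 (not base-8 3-happy)
66: 66 → 9 → 2 → 8 → 1  — reaches 1 (base-8 3-happy)
9: 9 → 2 → 8 → 1  — reaches 1 (base-8 3-happy)

291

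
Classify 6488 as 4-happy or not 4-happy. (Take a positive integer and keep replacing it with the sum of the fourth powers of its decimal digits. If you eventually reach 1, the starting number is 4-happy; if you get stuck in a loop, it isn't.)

not 4-happy

6488 → 9744
9744 → 9474
9474 → 9474  — 9474 already seen; the sequence cycles without reaching 1.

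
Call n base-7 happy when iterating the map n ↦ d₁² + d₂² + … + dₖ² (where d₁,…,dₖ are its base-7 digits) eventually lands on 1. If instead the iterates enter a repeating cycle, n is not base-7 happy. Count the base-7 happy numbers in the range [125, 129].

1

125: 125 → 49 → 1  — base-7 happy
126: 126 → 20 → 40 → 50 → 2 → 4 → 16 → 8 → 2  — not base-7 happy
127: 127 → 21 → 9 → 5 → 25 → 25  — not base-7 happy
128: 128 → 24 → 18 → 20 → 40 → 50 → 2 → 4 → 16 → 8 → 2  — not base-7 happy
129: 129 → 29 → 17 → 13 → 37 → 29  — not base-7 happy
base-7 happy: 125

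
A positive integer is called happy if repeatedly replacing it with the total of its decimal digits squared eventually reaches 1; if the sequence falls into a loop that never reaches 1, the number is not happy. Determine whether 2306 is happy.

happy

2306 → 49
49 → 97
97 → 130
130 → 10
10 → 1  — reached 1.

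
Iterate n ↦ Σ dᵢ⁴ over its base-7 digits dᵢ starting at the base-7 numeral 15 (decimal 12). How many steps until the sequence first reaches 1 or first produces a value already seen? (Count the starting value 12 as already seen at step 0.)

12 = (1,5)_7 → 1⁴ + 5⁴ = 626
626 = (1,5,5,3)_7 → 1⁴ + 5⁴ + 5⁴ + 3⁴ = 1332
1332 = (3,6,1,2)_7 → 3⁴ + 6⁴ + 1⁴ + 2⁴ = 1394
1394 = (4,0,3,1)_7 → 4⁴ + 0⁴ + 3⁴ + 1⁴ = 338
338 = (6,6,2)_7 → 6⁴ + 6⁴ + 2⁴ = 2608
2608 = (1,0,4,1,4)_7 → 1⁴ + 0⁴ + 4⁴ + 1⁴ + 4⁴ = 514
514 = (1,3,3,3)_7 → 1⁴ + 3⁴ + 3⁴ + 3⁴ = 244
244 = (4,6,6)_7 → 4⁴ + 6⁴ + 6⁴ = 2848
2848 = (1,1,2,0,6)_7 → 1⁴ + 1⁴ + 2⁴ + 0⁴ + 6⁴ = 1314
1314 = (3,5,5,5)_7 → 3⁴ + 5⁴ + 5⁴ + 5⁴ = 1956
1956 = (5,4,6,3)_7 → 5⁴ + 4⁴ + 6⁴ + 3⁴ = 2258
2258 = (6,4,0,4)_7 → 6⁴ + 4⁴ + 0⁴ + 4⁴ = 1808
1808 = (5,1,6,2)_7 → 5⁴ + 1⁴ + 6⁴ + 2⁴ = 1938
1938 = (5,4,3,6)_7 → 5⁴ + 4⁴ + 3⁴ + 6⁴ = 2258  — 2258 repeats.
That took 14 steps.

14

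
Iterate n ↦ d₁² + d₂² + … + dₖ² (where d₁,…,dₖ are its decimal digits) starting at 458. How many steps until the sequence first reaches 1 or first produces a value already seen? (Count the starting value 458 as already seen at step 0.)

458 → 4² + 5² + 8² = 105
105 → 1² + 0² + 5² = 26
26 → 2² + 6² = 40
40 → 4² + 0² = 16
16 → 1² + 6² = 37
37 → 3² + 7² = 58
58 → 5² + 8² = 89
89 → 8² + 9² = 145
145 → 1² + 4² + 5² = 42
42 → 4² + 2² = 20
20 → 2² + 0² = 4
4 → 4² = 16  — 16 repeats.
That took 12 steps.

12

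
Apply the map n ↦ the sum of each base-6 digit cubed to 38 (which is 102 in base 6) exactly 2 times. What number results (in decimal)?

38 = (1,0,2)_6 → 1³ + 0³ + 2³ = 1 + 0 + 8 = 9
9 = (1,3)_6 → 1³ + 3³ = 1 + 27 = 28

28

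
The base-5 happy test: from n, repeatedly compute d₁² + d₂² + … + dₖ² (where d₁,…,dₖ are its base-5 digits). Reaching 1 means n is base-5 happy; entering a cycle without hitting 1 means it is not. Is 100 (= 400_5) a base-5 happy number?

100 = (4,0,0)_5 → 16
16 = (3,1)_5 → 10
10 = (2,0)_5 → 4
4 = (4)_5 → 16  — 16 already seen; the sequence cycles without reaching 1.

not base-5 happy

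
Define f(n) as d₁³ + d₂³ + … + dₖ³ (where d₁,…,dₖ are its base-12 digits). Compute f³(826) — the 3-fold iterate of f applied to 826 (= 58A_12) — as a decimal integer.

826 = (5,8,10)_12 → 1637
1637 = (11,4,5)_12 → 1520
1520 = (10,6,8)_12 → 1728

1728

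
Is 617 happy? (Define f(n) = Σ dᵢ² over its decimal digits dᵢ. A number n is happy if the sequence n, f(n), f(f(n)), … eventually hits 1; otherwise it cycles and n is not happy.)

happy

617 → 6² + 1² + 7² = 86
86 → 8² + 6² = 100
100 → 1² + 0² + 0² = 1  — reached 1.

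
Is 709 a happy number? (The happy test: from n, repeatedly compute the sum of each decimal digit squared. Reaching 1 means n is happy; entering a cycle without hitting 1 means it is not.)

709 → 130
130 → 10
10 → 1  — reached 1.

happy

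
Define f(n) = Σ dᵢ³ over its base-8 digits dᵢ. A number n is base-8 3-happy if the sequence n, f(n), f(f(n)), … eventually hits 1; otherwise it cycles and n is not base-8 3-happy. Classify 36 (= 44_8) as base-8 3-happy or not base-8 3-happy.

base-8 3-happy

36 = (4,4)_8 → 128
128 = (2,0,0)_8 → 8
8 = (1,0)_8 → 1  — reached 1.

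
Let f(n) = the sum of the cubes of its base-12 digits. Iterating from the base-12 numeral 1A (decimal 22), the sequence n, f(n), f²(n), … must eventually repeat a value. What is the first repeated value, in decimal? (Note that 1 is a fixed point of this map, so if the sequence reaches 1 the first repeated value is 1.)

1001

22 = (1,10)_12 → 1³ + 10³ = 1001
1001 = (6,11,5)_12 → 6³ + 11³ + 5³ = 1672
1672 = (11,7,4)_12 → 11³ + 7³ + 4³ = 1738
1738 = (1,0,0,10)_12 → 1³ + 0³ + 0³ + 10³ = 1001  — 1001 already appeared earlier.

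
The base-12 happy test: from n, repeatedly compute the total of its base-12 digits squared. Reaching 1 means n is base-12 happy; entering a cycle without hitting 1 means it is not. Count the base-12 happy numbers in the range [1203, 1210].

1

1203: 1203 → 89 → 74 → 40 → 25 → 5 → 25  — not base-12 happy
1204: 1204 → 96 → 64 → 41 → 34 → 104 → 128 → 164 → 66 → 61 → 26 → 8 → 64  — not base-12 happy
1205: 1205 → 105 → 145 → 2 → 4 → 16 → 17 → 26 → 8 → 64 → 41 → 34 → 104 → 128 → 164 → 66 → 61 → 26  — not base-12 happy
1206: 1206 → 116 → 145 → 2 → 4 → 16 → 17 → 26 → 8 → 64 → 41 → 34 → 104 → 128 → 164 → 66 → 61 → 26  — not base-12 happy
1207: 1207 → 129 → 181 → 11 → 121 → 101 → 89 → 74 → 40 → 25 → 5 → 25  — not base-12 happy
1208: 1208 → 144 → 1  — base-12 happy
1209: 1209 → 161 → 27 → 13 → 2 → 4 → 16 → 17 → 26 → 8 → 64 → 41 → 34 → 104 → 128 → 164 → 66 → 61 → 26  — not base-12 happy
1210: 1210 → 180 → 10 → 100 → 80 → 100  — not base-12 happy
base-12 happy: 1208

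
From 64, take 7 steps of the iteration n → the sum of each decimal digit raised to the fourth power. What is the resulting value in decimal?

64 → 6⁴ + 4⁴ = 1552
1552 → 1⁴ + 5⁴ + 5⁴ + 2⁴ = 1267
1267 → 1⁴ + 2⁴ + 6⁴ + 7⁴ = 3714
3714 → 3⁴ + 7⁴ + 1⁴ + 4⁴ = 2739
2739 → 2⁴ + 7⁴ + 3⁴ + 9⁴ = 9059
9059 → 9⁴ + 0⁴ + 5⁴ + 9⁴ = 13747
13747 → 1⁴ + 3⁴ + 7⁴ + 4⁴ + 7⁴ = 5140

5140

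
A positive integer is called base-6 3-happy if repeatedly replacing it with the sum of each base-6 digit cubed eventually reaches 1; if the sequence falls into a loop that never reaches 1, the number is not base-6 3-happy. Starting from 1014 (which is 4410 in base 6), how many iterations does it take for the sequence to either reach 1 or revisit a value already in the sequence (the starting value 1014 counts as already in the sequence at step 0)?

1014 = (4,4,1,0)_6 → 4³ + 4³ + 1³ + 0³ = 64 + 64 + 1 + 0 = 129
129 = (3,3,3)_6 → 3³ + 3³ + 3³ = 27 + 27 + 27 = 81
81 = (2,1,3)_6 → 2³ + 1³ + 3³ = 8 + 1 + 27 = 36
36 = (1,0,0)_6 → 1³ + 0³ + 0³ = 1 + 0 + 0 = 1  — reached 1.
That took 4 steps.

4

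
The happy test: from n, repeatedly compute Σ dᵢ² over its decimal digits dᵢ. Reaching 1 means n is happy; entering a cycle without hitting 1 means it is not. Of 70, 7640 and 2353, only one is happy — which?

70

70: 70 → 49 → 97 → 130 → 10 → 1  — reaches 1 (happy)
7640: 7640 → 101 → 2 → 4 → 16 → 37 → 58 → 89 → 145 → 42 → 20 → 4  — repeats 4 (not happy)
2353: 2353 → 47 → 65 → 61 → 37 → 58 → 89 → 145 → 42 → 20 → 4 → 16 → 37  — repeats 37 (not happy)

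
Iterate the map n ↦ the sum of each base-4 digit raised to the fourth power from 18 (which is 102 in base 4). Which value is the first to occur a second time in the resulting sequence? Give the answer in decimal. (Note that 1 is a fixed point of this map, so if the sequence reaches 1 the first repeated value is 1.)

18 = (1,0,2)_4 → 17
17 = (1,0,1)_4 → 2
2 = (2)_4 → 16
16 = (1,0,0)_4 → 1  — reached the fixed point 1.
1 → 1, so 1 is the first repeated value.

1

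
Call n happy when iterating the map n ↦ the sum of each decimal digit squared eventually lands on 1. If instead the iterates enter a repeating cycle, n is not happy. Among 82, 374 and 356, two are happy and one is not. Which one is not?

374

82: 82 → 68 → 100 → 1  — reaches 1 (happy)
374: 374 → 74 → 65 → 61 → 37 → 58 → 89 → 145 → 42 → 20 → 4 → 16 → 37  — repeats 37 (not happy)
356: 356 → 70 → 49 → 97 → 130 → 10 → 1  — reaches 1 (happy)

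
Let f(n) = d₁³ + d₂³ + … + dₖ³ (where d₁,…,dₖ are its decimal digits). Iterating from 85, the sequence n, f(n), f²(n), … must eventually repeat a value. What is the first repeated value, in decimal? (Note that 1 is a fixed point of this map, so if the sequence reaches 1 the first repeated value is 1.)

370

85 → 8³ + 5³ = 637
637 → 6³ + 3³ + 7³ = 586
586 → 5³ + 8³ + 6³ = 853
853 → 8³ + 5³ + 3³ = 664
664 → 6³ + 6³ + 4³ = 496
496 → 4³ + 9³ + 6³ = 1009
1009 → 1³ + 0³ + 0³ + 9³ = 730
730 → 7³ + 3³ + 0³ = 370
370 → 3³ + 7³ + 0³ = 370  — 370 already appeared earlier.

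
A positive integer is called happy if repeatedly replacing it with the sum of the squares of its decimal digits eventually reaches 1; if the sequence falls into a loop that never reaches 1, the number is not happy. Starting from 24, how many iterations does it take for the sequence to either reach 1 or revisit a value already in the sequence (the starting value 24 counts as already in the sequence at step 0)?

24 → 2² + 4² = 20
20 → 2² + 0² = 4
4 → 4² = 16
16 → 1² + 6² = 37
37 → 3² + 7² = 58
58 → 5² + 8² = 89
89 → 8² + 9² = 145
145 → 1² + 4² + 5² = 42
42 → 4² + 2² = 20  — 20 repeats.
That took 9 steps.

9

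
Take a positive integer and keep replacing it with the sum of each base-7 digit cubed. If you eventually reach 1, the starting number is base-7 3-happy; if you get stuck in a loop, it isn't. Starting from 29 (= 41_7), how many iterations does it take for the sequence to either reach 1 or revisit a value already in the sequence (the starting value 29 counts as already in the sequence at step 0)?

29 = (4,1)_7 → 4³ + 1³ = 64 + 1 = 65
65 = (1,2,2)_7 → 1³ + 2³ + 2³ = 1 + 8 + 8 = 17
17 = (2,3)_7 → 2³ + 3³ = 8 + 27 = 35
35 = (5,0)_7 → 5³ + 0³ = 125 + 0 = 125
125 = (2,3,6)_7 → 2³ + 3³ + 6³ = 8 + 27 + 216 = 251
251 = (5,0,6)_7 → 5³ + 0³ + 6³ = 125 + 0 + 216 = 341
341 = (6,6,5)_7 → 6³ + 6³ + 5³ = 216 + 216 + 125 = 557
557 = (1,4,2,4)_7 → 1³ + 4³ + 2³ + 4³ = 1 + 64 + 8 + 64 = 137
137 = (2,5,4)_7 → 2³ + 5³ + 4³ = 8 + 125 + 64 = 197
197 = (4,0,1)_7 → 4³ + 0³ + 1³ = 64 + 0 + 1 = 65  — 65 repeats.
That took 10 steps.

10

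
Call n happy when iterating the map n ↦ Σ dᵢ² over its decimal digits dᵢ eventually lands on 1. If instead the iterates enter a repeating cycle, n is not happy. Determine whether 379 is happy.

379 → 3² + 7² + 9² = 9 + 49 + 81 = 139
139 → 1² + 3² + 9² = 1 + 9 + 81 = 91
91 → 9² + 1² = 81 + 1 = 82
82 → 8² + 2² = 64 + 4 = 68
68 → 6² + 8² = 36 + 64 = 100
100 → 1² + 0² + 0² = 1 + 0 + 0 = 1  — reached 1.

happy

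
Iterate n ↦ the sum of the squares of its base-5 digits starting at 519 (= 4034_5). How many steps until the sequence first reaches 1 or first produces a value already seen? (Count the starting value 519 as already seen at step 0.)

519 = (4,0,3,4)_5 → 4² + 0² + 3² + 4² = 41
41 = (1,3,1)_5 → 1² + 3² + 1² = 11
11 = (2,1)_5 → 2² + 1² = 5
5 = (1,0)_5 → 1² + 0² = 1  — reached 1.
That took 4 steps.

4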